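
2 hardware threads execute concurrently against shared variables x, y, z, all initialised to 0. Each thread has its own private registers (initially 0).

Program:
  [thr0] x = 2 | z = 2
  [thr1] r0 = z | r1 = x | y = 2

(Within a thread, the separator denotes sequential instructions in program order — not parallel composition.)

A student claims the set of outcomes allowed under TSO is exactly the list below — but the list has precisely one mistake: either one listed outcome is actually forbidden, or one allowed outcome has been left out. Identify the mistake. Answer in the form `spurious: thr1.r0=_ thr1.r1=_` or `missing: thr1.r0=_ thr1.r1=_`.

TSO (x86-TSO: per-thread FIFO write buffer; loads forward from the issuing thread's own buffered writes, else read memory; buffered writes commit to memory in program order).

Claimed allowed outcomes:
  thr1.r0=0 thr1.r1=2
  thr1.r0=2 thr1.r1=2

outcome vector order: (thr1.r0,thr1.r1)
TSO (3): <0 0>, <0 2>, <2 2>
TSO∖claimed = {<0 0>}

missing: thr1.r0=0 thr1.r1=0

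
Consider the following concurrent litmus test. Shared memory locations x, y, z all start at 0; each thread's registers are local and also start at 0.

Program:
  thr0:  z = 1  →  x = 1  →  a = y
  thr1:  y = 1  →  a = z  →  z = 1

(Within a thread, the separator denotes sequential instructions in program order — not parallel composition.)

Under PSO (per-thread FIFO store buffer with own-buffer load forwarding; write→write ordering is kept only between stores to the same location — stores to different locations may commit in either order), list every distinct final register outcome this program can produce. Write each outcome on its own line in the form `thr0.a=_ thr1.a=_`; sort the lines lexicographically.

thr0.a=0 thr1.a=0
thr0.a=0 thr1.a=1
thr0.a=1 thr1.a=0
thr0.a=1 thr1.a=1

outcome vector order: (thr0.a,thr1.a)
|PSO outcomes| = 4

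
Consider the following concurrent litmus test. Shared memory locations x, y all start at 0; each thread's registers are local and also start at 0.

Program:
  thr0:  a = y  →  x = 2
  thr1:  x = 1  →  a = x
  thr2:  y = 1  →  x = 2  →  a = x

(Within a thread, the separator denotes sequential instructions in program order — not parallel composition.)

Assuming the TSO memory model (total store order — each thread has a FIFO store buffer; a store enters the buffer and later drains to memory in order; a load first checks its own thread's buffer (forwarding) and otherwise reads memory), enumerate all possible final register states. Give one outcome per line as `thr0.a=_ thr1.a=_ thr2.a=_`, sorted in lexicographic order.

outcome vector order: (thr0.a,thr1.a,thr2.a)
|TSO outcomes| = 8

thr0.a=0 thr1.a=1 thr2.a=1
thr0.a=0 thr1.a=1 thr2.a=2
thr0.a=0 thr1.a=2 thr2.a=1
thr0.a=0 thr1.a=2 thr2.a=2
thr0.a=1 thr1.a=1 thr2.a=1
thr0.a=1 thr1.a=1 thr2.a=2
thr0.a=1 thr1.a=2 thr2.a=1
thr0.a=1 thr1.a=2 thr2.a=2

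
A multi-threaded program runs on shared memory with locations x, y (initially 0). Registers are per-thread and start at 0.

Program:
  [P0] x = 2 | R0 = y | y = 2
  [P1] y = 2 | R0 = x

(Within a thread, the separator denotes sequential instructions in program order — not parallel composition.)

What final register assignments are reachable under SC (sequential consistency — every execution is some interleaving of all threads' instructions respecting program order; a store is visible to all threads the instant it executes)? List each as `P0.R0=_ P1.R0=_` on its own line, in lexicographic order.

outcome vector order: (P0.R0,P1.R0)
|SC outcomes| = 3

P0.R0=0 P1.R0=2
P0.R0=2 P1.R0=0
P0.R0=2 P1.R0=2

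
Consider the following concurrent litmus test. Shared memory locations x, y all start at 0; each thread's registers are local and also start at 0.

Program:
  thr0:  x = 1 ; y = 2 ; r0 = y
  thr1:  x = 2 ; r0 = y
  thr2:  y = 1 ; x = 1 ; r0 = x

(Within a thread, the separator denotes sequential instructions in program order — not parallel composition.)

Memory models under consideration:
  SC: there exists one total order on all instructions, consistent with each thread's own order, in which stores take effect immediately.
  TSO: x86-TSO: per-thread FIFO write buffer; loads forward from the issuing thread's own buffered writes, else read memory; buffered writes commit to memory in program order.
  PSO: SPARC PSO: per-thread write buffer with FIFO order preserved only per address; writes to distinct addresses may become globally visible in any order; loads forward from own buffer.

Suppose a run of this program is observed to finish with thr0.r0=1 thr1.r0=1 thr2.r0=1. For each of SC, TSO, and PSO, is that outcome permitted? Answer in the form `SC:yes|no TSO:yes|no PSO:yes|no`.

outcome vector order: (thr0.r0,thr1.r0,thr2.r0)
under SC → (1,0,1) (1,1,1) (1,1,2) (1,2,1) (2,0,1) (2,1,1) (2,1,2) (2,2,1) (2,2,2)
under TSO → (1,0,1) (1,0,2) (1,1,1) (1,1,2) (1,2,1) (1,2,2) (2,0,1) (2,0,2) (2,1,1) (2,1,2) (2,2,1) (2,2,2)
under PSO → (1,0,1) (1,0,2) (1,1,1) (1,1,2) (1,2,1) (1,2,2) (2,0,1) (2,0,2) (2,1,1) (2,1,2) (2,2,1) (2,2,2)
target (1,1,1) ∈ {SC,TSO,PSO}

SC:yes TSO:yes PSO:yes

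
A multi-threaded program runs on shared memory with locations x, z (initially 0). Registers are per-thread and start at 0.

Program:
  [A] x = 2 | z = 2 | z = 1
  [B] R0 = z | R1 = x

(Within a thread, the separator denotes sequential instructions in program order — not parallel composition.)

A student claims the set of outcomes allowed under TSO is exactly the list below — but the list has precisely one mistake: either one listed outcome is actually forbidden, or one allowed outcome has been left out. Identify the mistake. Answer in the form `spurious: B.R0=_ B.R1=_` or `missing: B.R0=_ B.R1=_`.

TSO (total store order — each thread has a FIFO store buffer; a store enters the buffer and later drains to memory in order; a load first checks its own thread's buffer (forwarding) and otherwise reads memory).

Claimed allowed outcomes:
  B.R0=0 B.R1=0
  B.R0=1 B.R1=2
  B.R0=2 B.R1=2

outcome vector order: (B.R0,B.R1)
[TSO] allowed = {00; 02; 12; 22}
TSO∖claimed = {02}

missing: B.R0=0 B.R1=2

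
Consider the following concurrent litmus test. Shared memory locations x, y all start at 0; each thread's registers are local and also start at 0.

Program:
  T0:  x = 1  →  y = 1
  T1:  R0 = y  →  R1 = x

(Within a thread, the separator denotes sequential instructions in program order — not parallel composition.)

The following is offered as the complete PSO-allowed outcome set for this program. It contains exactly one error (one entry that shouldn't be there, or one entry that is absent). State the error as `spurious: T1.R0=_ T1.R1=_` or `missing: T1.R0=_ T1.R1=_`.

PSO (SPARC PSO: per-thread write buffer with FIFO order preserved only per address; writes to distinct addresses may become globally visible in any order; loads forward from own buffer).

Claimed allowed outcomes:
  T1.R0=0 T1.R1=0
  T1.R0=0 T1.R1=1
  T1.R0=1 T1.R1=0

outcome vector order: (T1.R0,T1.R1)
under PSO → <0 0> <0 1> <1 0> <1 1>
PSO∖claimed = {<1 1>}

missing: T1.R0=1 T1.R1=1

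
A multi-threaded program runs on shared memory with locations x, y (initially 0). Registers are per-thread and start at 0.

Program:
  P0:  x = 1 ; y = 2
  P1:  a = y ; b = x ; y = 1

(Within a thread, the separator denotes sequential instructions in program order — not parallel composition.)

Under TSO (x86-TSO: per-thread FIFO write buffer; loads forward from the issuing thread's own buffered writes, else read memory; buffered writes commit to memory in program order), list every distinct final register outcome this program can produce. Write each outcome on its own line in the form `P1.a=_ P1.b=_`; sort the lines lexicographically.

P1.a=0 P1.b=0
P1.a=0 P1.b=1
P1.a=2 P1.b=1

outcome vector order: (P1.a,P1.b)
|TSO outcomes| = 3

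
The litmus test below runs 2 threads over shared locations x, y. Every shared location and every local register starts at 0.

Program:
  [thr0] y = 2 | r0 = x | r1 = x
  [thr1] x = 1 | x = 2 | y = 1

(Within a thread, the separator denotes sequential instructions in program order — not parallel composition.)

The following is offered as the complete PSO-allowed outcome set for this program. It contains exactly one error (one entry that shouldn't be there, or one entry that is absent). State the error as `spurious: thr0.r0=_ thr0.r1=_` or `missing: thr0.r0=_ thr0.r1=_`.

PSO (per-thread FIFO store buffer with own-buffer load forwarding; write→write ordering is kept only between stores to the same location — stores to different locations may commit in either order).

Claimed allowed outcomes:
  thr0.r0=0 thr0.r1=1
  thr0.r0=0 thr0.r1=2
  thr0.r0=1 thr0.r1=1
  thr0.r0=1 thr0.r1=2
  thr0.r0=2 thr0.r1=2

missing: thr0.r0=0 thr0.r1=0

outcome vector order: (thr0.r0,thr0.r1)
[PSO] allowed = {(0,0), (0,1), (0,2), (1,1), (1,2), (2,2)}
PSO∖claimed = {(0,0)}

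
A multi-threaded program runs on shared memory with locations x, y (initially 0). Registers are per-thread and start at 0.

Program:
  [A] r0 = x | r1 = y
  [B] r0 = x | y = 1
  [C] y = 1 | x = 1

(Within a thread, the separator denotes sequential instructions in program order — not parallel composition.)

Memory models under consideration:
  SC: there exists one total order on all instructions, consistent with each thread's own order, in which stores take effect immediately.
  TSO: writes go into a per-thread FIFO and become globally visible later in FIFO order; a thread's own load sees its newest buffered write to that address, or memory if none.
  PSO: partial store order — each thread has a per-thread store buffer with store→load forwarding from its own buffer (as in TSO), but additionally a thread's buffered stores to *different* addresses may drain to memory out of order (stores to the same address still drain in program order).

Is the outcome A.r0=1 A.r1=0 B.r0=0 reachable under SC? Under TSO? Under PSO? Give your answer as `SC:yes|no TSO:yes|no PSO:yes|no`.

outcome vector order: (A.r0,A.r1,B.r0)
SC: 6 outcomes — {000 001 010 011 110 111}
TSO: 6 outcomes — {000 001 010 011 110 111}
PSO: 8 outcomes — {000 001 010 011 100 101 110 111}
target 100 ∈ {PSO}

SC:no TSO:no PSO:yes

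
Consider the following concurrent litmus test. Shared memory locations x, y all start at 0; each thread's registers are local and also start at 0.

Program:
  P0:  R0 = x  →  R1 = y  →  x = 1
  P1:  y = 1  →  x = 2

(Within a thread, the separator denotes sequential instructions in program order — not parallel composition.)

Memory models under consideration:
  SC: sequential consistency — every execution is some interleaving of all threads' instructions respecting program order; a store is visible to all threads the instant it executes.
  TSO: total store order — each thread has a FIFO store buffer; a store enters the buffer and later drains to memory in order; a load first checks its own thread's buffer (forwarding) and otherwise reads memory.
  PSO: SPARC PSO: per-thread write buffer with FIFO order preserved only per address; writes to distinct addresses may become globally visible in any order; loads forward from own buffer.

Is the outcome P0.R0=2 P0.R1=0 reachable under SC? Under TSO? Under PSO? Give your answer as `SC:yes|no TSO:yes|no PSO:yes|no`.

SC:no TSO:no PSO:yes

outcome vector order: (P0.R0,P0.R1)
SC (3): 00 01 21
TSO (3): 00 01 21
PSO (4): 00 01 20 21
target 20 ∈ {PSO}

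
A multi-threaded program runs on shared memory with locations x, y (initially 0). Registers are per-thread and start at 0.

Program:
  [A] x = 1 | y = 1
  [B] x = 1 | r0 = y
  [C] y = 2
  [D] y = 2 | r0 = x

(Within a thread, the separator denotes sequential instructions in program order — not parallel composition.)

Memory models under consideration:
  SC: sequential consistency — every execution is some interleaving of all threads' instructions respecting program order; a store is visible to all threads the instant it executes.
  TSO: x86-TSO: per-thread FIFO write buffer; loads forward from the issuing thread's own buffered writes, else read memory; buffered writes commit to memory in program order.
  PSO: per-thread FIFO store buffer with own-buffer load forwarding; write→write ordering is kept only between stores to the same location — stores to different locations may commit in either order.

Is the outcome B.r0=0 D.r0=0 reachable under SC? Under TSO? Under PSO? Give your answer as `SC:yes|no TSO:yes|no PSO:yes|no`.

SC:no TSO:yes PSO:yes

outcome vector order: (B.r0,D.r0)
under SC → 0/1 1/0 1/1 2/0 2/1
under TSO → 0/0 0/1 1/0 1/1 2/0 2/1
under PSO → 0/0 0/1 1/0 1/1 2/0 2/1
target 0/0 ∈ {TSO,PSO}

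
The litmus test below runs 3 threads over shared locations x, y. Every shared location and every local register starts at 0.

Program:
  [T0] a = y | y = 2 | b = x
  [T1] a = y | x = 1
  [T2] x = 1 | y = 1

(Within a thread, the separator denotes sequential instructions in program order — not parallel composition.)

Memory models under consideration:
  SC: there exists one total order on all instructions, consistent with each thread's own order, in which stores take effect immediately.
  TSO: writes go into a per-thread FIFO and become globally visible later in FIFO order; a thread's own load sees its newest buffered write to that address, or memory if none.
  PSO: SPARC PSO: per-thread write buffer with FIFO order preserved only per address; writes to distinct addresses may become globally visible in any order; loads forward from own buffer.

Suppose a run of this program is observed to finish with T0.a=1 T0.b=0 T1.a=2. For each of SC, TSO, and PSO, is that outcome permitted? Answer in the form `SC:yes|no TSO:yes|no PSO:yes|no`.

SC:no TSO:no PSO:yes

outcome vector order: (T0.a,T0.b,T1.a)
SC (9): <0 0 0>, <0 0 1>, <0 0 2>, <0 1 0>, <0 1 1>, <0 1 2>, <1 1 0>, <1 1 1>, <1 1 2>
TSO (9): <0 0 0>, <0 0 1>, <0 0 2>, <0 1 0>, <0 1 1>, <0 1 2>, <1 1 0>, <1 1 1>, <1 1 2>
PSO (12): <0 0 0>, <0 0 1>, <0 0 2>, <0 1 0>, <0 1 1>, <0 1 2>, <1 0 0>, <1 0 1>, <1 0 2>, <1 1 0>, <1 1 1>, <1 1 2>
target <1 0 2> ∈ {PSO}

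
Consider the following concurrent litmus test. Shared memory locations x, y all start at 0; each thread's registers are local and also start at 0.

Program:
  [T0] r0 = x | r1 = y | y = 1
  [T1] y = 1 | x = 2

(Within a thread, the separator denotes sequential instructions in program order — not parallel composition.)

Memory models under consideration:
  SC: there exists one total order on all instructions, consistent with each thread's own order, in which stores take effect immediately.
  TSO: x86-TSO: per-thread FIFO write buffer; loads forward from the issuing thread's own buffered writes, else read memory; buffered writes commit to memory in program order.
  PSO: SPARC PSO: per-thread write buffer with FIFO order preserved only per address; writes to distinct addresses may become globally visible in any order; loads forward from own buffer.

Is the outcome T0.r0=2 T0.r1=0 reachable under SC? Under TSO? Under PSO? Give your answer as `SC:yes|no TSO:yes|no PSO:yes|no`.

SC:no TSO:no PSO:yes

outcome vector order: (T0.r0,T0.r1)
[SC] allowed = {0/0 0/1 2/1}
[TSO] allowed = {0/0 0/1 2/1}
[PSO] allowed = {0/0 0/1 2/0 2/1}
target 2/0 ∈ {PSO}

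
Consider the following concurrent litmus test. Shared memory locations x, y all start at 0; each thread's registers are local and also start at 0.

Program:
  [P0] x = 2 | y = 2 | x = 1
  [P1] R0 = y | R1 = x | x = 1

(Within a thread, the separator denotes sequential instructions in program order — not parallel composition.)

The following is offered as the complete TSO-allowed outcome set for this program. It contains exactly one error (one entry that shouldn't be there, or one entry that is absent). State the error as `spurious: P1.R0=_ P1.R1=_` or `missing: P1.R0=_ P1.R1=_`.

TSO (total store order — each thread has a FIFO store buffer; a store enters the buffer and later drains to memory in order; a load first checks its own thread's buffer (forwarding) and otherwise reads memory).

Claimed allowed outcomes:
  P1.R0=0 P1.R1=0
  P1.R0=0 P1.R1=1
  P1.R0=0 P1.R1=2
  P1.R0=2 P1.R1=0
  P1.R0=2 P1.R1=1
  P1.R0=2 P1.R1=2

outcome vector order: (P1.R0,P1.R1)
under TSO → (0,0); (0,1); (0,2); (2,1); (2,2)
claimed∖TSO = {(2,0)}

spurious: P1.R0=2 P1.R1=0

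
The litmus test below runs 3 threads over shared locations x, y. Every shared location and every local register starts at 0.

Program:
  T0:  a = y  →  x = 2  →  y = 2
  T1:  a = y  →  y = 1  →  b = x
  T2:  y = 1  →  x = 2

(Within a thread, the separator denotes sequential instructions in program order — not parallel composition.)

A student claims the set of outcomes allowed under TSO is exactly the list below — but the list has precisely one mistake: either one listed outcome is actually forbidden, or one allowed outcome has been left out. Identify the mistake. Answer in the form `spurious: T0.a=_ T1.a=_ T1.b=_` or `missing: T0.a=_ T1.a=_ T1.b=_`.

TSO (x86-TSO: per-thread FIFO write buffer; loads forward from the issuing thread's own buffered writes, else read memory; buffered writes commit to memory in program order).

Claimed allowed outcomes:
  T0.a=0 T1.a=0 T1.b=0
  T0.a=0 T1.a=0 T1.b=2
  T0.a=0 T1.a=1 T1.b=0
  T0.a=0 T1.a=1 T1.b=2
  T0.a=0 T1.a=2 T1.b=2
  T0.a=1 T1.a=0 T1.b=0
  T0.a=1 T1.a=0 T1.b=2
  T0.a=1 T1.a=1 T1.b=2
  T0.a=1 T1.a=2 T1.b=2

missing: T0.a=1 T1.a=1 T1.b=0

outcome vector order: (T0.a,T1.a,T1.b)
TSO: 10 outcomes — {(0,0,0) (0,0,2) (0,1,0) (0,1,2) (0,2,2) (1,0,0) (1,0,2) (1,1,0) (1,1,2) (1,2,2)}
TSO∖claimed = {(1,1,0)}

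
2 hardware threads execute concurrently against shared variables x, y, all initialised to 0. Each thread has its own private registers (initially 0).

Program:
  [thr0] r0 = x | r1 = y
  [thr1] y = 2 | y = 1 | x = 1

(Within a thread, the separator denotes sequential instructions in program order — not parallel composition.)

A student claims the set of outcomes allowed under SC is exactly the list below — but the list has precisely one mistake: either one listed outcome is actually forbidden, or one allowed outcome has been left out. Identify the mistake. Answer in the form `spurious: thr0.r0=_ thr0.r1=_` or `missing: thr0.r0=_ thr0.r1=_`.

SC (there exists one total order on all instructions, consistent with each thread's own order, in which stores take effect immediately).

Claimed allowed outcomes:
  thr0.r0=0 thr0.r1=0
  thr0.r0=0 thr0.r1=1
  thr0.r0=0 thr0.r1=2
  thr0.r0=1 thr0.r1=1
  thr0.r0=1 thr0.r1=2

spurious: thr0.r0=1 thr0.r1=2

outcome vector order: (thr0.r0,thr0.r1)
SC: 4 outcomes — {00; 01; 02; 11}
claimed∖SC = {12}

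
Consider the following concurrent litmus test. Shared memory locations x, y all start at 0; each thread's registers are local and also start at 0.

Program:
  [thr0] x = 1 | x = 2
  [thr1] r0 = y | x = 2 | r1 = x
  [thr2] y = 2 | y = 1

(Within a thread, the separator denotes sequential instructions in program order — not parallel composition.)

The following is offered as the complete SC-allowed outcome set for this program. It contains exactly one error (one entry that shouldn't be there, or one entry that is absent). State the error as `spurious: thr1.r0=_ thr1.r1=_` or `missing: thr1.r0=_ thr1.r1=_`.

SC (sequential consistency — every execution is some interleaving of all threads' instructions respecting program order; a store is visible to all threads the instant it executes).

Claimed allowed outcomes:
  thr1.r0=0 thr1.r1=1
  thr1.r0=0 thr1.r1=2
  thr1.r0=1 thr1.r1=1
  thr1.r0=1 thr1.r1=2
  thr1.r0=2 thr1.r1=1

outcome vector order: (thr1.r0,thr1.r1)
[SC] allowed = {01; 02; 11; 12; 21; 22}
SC∖claimed = {22}

missing: thr1.r0=2 thr1.r1=2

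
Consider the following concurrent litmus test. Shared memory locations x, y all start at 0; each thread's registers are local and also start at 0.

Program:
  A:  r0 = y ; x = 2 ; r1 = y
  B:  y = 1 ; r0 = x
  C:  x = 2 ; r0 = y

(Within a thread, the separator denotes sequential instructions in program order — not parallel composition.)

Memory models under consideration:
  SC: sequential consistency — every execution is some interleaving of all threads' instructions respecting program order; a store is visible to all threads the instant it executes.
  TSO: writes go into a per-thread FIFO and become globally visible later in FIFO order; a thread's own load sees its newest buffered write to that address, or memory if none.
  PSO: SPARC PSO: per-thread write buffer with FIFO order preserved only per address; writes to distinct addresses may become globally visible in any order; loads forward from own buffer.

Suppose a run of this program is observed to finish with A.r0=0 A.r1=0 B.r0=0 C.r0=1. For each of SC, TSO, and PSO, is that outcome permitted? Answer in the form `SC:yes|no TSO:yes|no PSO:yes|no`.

outcome vector order: (A.r0,A.r1,B.r0,C.r0)
SC: 8 outcomes — {0020; 0021; 0101; 0120; 0121; 1101; 1120; 1121}
TSO: 12 outcomes — {0000; 0001; 0020; 0021; 0100; 0101; 0120; 0121; 1100; 1101; 1120; 1121}
PSO: 12 outcomes — {0000; 0001; 0020; 0021; 0100; 0101; 0120; 0121; 1100; 1101; 1120; 1121}
target 0001 ∈ {TSO,PSO}

SC:no TSO:yes PSO:yes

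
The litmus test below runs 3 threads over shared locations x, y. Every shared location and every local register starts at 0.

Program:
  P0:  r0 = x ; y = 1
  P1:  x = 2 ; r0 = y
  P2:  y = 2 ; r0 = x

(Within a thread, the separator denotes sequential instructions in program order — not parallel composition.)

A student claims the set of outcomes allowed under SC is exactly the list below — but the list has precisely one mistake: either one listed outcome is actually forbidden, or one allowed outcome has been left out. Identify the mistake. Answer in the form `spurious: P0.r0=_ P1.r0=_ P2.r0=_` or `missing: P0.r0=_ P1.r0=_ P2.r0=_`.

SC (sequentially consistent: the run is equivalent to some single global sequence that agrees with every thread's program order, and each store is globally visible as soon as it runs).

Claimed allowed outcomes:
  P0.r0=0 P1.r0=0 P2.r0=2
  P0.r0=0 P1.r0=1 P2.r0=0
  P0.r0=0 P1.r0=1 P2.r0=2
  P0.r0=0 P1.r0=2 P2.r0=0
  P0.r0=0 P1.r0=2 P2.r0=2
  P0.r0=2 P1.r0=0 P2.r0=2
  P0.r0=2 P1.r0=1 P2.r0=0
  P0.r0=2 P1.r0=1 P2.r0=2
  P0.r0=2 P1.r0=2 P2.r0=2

outcome vector order: (P0.r0,P1.r0,P2.r0)
SC (10): 002; 010; 012; 020; 022; 202; 210; 212; 220; 222
SC∖claimed = {220}

missing: P0.r0=2 P1.r0=2 P2.r0=0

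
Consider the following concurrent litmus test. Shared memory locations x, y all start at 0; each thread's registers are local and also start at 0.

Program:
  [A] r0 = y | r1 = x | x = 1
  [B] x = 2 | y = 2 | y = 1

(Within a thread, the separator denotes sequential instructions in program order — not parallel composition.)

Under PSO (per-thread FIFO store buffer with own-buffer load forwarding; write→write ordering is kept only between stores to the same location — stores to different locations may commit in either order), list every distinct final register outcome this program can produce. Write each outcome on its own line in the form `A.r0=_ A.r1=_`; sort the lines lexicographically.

outcome vector order: (A.r0,A.r1)
|PSO outcomes| = 6

A.r0=0 A.r1=0
A.r0=0 A.r1=2
A.r0=1 A.r1=0
A.r0=1 A.r1=2
A.r0=2 A.r1=0
A.r0=2 A.r1=2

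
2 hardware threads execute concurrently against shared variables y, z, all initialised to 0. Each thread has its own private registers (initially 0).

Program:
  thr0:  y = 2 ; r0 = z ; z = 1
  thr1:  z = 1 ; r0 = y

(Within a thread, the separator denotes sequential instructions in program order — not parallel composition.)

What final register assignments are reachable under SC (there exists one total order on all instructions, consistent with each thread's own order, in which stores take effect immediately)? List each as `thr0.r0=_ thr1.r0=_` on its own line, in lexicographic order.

outcome vector order: (thr0.r0,thr1.r0)
|SC outcomes| = 3

thr0.r0=0 thr1.r0=2
thr0.r0=1 thr1.r0=0
thr0.r0=1 thr1.r0=2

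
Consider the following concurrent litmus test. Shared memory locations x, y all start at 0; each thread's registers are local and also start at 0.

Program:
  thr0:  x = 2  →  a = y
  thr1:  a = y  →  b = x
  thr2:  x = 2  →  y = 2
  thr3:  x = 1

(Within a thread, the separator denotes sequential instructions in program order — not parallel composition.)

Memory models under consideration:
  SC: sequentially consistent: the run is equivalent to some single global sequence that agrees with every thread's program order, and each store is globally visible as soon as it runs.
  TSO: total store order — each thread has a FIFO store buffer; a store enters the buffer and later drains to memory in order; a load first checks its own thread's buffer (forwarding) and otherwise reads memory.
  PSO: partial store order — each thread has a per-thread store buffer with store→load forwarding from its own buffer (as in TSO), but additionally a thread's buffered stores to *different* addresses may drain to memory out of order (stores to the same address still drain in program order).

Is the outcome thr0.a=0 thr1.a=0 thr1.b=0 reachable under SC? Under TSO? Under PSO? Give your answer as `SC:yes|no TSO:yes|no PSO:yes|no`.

outcome vector order: (thr0.a,thr1.a,thr1.b)
SC (10): 000 001 002 021 022 200 201 202 221 222
TSO (10): 000 001 002 021 022 200 201 202 221 222
PSO (12): 000 001 002 020 021 022 200 201 202 220 221 222
target 000 ∈ {SC,TSO,PSO}

SC:yes TSO:yes PSO:yes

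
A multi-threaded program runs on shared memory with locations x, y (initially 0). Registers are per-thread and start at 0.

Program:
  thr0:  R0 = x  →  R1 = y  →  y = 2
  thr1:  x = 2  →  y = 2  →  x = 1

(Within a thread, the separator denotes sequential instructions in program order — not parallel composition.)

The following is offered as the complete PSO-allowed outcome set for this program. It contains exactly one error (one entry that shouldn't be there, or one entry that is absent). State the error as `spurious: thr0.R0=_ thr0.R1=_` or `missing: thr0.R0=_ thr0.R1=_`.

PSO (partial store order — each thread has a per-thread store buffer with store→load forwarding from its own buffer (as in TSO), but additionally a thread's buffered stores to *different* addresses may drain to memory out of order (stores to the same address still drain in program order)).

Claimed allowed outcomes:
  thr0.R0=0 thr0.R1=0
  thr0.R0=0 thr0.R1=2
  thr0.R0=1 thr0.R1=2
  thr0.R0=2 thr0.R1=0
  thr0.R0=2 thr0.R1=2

missing: thr0.R0=1 thr0.R1=0

outcome vector order: (thr0.R0,thr0.R1)
PSO (6): 00 02 10 12 20 22
PSO∖claimed = {10}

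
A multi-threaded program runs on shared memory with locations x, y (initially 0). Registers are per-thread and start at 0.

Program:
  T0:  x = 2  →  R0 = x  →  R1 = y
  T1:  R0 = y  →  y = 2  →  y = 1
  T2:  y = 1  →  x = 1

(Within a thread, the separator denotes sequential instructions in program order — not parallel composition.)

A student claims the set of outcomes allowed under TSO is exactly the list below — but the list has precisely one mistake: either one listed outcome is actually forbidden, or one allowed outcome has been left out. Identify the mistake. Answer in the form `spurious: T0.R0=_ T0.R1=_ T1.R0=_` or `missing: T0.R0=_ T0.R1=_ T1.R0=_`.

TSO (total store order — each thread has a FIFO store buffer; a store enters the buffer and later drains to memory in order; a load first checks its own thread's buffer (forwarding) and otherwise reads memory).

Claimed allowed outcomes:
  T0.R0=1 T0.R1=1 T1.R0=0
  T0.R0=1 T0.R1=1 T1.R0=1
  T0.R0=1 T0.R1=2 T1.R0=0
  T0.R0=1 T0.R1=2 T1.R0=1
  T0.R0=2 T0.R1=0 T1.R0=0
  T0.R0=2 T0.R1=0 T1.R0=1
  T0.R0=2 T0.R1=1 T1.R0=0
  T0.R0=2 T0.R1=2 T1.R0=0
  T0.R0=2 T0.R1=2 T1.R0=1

missing: T0.R0=2 T0.R1=1 T1.R0=1

outcome vector order: (T0.R0,T0.R1,T1.R0)
[TSO] allowed = {<1 1 0> <1 1 1> <1 2 0> <1 2 1> <2 0 0> <2 0 1> <2 1 0> <2 1 1> <2 2 0> <2 2 1>}
TSO∖claimed = {<2 1 1>}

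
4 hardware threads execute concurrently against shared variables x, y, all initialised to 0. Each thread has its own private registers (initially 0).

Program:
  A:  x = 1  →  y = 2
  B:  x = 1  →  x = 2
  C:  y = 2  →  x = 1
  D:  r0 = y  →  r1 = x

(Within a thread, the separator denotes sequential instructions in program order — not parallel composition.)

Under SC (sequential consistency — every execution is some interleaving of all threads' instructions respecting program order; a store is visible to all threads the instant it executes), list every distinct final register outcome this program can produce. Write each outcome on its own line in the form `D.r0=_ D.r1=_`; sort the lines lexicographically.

outcome vector order: (D.r0,D.r1)
|SC outcomes| = 6

D.r0=0 D.r1=0
D.r0=0 D.r1=1
D.r0=0 D.r1=2
D.r0=2 D.r1=0
D.r0=2 D.r1=1
D.r0=2 D.r1=2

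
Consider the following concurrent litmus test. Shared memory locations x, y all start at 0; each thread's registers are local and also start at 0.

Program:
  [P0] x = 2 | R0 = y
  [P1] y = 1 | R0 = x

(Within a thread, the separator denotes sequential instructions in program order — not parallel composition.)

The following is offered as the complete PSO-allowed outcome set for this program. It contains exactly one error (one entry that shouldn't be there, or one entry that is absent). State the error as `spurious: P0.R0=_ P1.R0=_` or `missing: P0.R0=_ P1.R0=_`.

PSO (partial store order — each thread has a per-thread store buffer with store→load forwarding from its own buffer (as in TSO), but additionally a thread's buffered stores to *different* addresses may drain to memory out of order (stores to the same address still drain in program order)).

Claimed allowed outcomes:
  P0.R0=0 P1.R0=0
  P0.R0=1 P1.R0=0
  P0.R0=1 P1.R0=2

outcome vector order: (P0.R0,P1.R0)
PSO: 4 outcomes — {<0 0> <0 2> <1 0> <1 2>}
PSO∖claimed = {<0 2>}

missing: P0.R0=0 P1.R0=2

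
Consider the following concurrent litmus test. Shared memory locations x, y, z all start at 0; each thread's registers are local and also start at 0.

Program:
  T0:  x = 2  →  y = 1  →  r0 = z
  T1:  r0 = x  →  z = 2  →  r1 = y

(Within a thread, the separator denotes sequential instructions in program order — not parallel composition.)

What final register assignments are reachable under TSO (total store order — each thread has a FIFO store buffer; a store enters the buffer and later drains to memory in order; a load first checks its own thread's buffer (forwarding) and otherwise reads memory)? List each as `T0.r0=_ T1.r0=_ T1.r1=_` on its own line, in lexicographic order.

T0.r0=0 T1.r0=0 T1.r1=0
T0.r0=0 T1.r0=0 T1.r1=1
T0.r0=0 T1.r0=2 T1.r1=0
T0.r0=0 T1.r0=2 T1.r1=1
T0.r0=2 T1.r0=0 T1.r1=0
T0.r0=2 T1.r0=0 T1.r1=1
T0.r0=2 T1.r0=2 T1.r1=0
T0.r0=2 T1.r0=2 T1.r1=1

outcome vector order: (T0.r0,T1.r0,T1.r1)
|TSO outcomes| = 8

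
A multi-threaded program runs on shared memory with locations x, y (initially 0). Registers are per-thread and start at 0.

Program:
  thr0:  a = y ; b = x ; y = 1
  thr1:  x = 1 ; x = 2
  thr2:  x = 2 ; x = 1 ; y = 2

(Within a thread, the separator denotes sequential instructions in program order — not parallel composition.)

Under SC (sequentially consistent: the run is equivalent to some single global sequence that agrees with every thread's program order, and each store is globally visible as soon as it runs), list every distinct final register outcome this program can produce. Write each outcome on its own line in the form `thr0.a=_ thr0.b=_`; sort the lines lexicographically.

outcome vector order: (thr0.a,thr0.b)
|SC outcomes| = 5

thr0.a=0 thr0.b=0
thr0.a=0 thr0.b=1
thr0.a=0 thr0.b=2
thr0.a=2 thr0.b=1
thr0.a=2 thr0.b=2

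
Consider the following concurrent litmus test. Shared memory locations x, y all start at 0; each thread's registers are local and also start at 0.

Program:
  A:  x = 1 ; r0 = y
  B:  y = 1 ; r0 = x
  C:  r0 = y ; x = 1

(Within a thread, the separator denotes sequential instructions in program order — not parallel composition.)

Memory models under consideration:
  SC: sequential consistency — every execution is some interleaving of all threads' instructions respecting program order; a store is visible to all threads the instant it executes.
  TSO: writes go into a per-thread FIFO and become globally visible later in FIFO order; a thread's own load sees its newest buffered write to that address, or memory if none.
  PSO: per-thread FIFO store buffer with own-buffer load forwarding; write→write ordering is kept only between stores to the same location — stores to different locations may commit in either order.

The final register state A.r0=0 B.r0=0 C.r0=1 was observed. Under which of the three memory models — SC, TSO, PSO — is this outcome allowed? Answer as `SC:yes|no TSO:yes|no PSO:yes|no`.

SC:no TSO:yes PSO:yes

outcome vector order: (A.r0,B.r0,C.r0)
[SC] allowed = {0/1/0, 0/1/1, 1/0/0, 1/0/1, 1/1/0, 1/1/1}
[TSO] allowed = {0/0/0, 0/0/1, 0/1/0, 0/1/1, 1/0/0, 1/0/1, 1/1/0, 1/1/1}
[PSO] allowed = {0/0/0, 0/0/1, 0/1/0, 0/1/1, 1/0/0, 1/0/1, 1/1/0, 1/1/1}
target 0/0/1 ∈ {TSO,PSO}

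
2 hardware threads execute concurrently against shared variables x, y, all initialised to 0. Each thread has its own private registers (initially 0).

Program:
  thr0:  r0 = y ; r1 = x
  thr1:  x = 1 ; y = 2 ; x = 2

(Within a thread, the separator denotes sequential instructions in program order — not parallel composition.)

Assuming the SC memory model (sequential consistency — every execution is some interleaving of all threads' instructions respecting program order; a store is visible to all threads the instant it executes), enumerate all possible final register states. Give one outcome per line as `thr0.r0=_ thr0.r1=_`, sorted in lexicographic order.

thr0.r0=0 thr0.r1=0
thr0.r0=0 thr0.r1=1
thr0.r0=0 thr0.r1=2
thr0.r0=2 thr0.r1=1
thr0.r0=2 thr0.r1=2

outcome vector order: (thr0.r0,thr0.r1)
|SC outcomes| = 5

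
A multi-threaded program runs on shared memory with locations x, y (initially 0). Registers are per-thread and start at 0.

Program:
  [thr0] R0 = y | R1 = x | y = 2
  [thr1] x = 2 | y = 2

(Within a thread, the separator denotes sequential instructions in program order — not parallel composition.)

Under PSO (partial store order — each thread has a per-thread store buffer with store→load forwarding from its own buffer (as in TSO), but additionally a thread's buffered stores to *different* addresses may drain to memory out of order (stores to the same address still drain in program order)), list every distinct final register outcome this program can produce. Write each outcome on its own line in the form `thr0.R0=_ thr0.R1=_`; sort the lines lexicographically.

outcome vector order: (thr0.R0,thr0.R1)
|PSO outcomes| = 4

thr0.R0=0 thr0.R1=0
thr0.R0=0 thr0.R1=2
thr0.R0=2 thr0.R1=0
thr0.R0=2 thr0.R1=2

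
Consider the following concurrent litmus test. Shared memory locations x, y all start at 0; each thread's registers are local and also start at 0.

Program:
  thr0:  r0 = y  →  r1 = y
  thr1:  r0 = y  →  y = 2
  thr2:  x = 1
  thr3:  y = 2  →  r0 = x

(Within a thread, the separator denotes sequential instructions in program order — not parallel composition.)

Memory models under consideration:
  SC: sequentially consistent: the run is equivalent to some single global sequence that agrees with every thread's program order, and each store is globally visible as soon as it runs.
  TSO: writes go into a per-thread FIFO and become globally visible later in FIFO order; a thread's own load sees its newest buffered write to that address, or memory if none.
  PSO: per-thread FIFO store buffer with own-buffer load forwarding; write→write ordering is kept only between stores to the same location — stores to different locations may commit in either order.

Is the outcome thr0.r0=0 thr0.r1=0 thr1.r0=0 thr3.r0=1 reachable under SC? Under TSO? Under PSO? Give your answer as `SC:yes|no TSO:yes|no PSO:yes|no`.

outcome vector order: (thr0.r0,thr0.r1,thr1.r0,thr3.r0)
[SC] allowed = {<0 0 0 0> <0 0 0 1> <0 0 2 0> <0 0 2 1> <0 2 0 0> <0 2 0 1> <0 2 2 0> <0 2 2 1> <2 2 0 0> <2 2 0 1> <2 2 2 0> <2 2 2 1>}
[TSO] allowed = {<0 0 0 0> <0 0 0 1> <0 0 2 0> <0 0 2 1> <0 2 0 0> <0 2 0 1> <0 2 2 0> <0 2 2 1> <2 2 0 0> <2 2 0 1> <2 2 2 0> <2 2 2 1>}
[PSO] allowed = {<0 0 0 0> <0 0 0 1> <0 0 2 0> <0 0 2 1> <0 2 0 0> <0 2 0 1> <0 2 2 0> <0 2 2 1> <2 2 0 0> <2 2 0 1> <2 2 2 0> <2 2 2 1>}
target <0 0 0 1> ∈ {SC,TSO,PSO}

SC:yes TSO:yes PSO:yes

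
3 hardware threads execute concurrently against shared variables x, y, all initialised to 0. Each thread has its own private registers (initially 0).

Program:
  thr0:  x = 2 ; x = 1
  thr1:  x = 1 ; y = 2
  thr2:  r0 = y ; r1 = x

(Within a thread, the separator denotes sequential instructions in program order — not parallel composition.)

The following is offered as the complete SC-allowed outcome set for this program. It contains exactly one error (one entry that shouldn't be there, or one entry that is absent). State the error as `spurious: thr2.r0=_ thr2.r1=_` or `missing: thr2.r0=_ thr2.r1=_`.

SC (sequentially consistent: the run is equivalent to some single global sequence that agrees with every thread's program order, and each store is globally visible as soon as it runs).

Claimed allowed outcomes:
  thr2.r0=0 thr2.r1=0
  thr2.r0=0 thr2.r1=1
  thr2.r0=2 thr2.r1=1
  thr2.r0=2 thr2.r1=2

missing: thr2.r0=0 thr2.r1=2

outcome vector order: (thr2.r0,thr2.r1)
[SC] allowed = {00, 01, 02, 21, 22}
SC∖claimed = {02}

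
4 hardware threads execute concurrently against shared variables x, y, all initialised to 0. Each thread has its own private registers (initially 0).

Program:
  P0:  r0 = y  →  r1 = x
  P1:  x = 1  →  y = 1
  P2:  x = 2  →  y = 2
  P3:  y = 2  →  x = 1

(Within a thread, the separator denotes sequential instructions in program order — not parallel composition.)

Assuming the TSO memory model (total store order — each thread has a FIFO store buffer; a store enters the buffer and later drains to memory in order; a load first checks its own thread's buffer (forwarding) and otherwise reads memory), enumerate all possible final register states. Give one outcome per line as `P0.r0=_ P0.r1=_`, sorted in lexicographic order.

outcome vector order: (P0.r0,P0.r1)
|TSO outcomes| = 8

P0.r0=0 P0.r1=0
P0.r0=0 P0.r1=1
P0.r0=0 P0.r1=2
P0.r0=1 P0.r1=1
P0.r0=1 P0.r1=2
P0.r0=2 P0.r1=0
P0.r0=2 P0.r1=1
P0.r0=2 P0.r1=2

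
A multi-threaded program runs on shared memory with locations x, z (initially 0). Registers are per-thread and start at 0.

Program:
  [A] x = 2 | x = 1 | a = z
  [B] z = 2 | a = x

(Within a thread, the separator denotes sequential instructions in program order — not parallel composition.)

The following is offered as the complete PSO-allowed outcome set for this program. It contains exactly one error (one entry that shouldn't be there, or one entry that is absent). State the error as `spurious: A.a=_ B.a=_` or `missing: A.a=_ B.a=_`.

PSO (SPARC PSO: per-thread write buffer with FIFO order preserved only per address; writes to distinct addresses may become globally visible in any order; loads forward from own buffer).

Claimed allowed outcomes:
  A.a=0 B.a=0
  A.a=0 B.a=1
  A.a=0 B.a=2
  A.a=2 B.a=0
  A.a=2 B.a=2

outcome vector order: (A.a,B.a)
under PSO → 00 01 02 20 21 22
PSO∖claimed = {21}

missing: A.a=2 B.a=1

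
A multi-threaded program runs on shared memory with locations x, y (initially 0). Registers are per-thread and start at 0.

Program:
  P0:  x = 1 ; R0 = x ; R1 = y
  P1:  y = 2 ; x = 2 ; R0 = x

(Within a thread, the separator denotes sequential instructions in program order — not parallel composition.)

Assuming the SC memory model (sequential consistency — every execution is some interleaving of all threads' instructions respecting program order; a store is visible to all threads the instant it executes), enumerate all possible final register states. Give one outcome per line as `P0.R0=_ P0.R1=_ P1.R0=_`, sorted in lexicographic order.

P0.R0=1 P0.R1=0 P1.R0=2
P0.R0=1 P0.R1=2 P1.R0=1
P0.R0=1 P0.R1=2 P1.R0=2
P0.R0=2 P0.R1=2 P1.R0=2

outcome vector order: (P0.R0,P0.R1,P1.R0)
|SC outcomes| = 4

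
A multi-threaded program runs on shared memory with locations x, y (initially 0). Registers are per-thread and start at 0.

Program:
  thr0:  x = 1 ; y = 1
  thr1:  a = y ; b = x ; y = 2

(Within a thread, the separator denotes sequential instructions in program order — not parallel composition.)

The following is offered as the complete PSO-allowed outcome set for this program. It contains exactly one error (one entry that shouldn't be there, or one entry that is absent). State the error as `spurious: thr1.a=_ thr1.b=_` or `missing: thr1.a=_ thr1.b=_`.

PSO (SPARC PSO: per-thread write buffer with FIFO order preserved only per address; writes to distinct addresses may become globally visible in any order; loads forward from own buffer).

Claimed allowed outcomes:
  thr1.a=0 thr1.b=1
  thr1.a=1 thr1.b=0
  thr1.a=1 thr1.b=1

outcome vector order: (thr1.a,thr1.b)
[PSO] allowed = {00, 01, 10, 11}
PSO∖claimed = {00}

missing: thr1.a=0 thr1.b=0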